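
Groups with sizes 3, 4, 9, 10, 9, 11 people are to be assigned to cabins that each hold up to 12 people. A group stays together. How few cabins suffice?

5

Total = 11 + 10 + 9 + 9 + 4 + 3 = 46 people.
Lower bound: ⌈46/12⌉ = 4 cabins.
A packing using 5 cabins:
  cabin 1: 11 = 11
  cabin 2: 10 = 10
  cabin 3: 9 + 3 = 12
  cabin 4: 9 = 9
  cabin 5: 4 = 4
No arrangement into 4 cabins stays within capacity, so 5 is optimal.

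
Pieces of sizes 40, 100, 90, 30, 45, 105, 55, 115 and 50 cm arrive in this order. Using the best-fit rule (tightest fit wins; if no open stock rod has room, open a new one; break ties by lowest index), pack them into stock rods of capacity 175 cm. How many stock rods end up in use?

4

  40 → stock rod 1 (new)  [load 40/175]
  100 → stock rod 1  [load 140/175]
  90 → stock rod 2 (new)  [load 90/175]
  30 → stock rod 1  [load 170/175]
  45 → stock rod 2  [load 135/175]
  105 → stock rod 3 (new)  [load 105/175]
  55 → stock rod 3  [load 160/175]
  115 → stock rod 4 (new)  [load 115/175]
  50 → stock rod 4  [load 165/175]
4 stock rods opened.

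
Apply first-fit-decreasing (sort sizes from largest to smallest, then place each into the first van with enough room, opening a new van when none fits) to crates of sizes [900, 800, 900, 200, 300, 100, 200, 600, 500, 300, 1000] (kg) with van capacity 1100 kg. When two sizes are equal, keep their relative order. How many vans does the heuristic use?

Sorted descending: 1000, 900, 900, 800, 600, 500, 300, 300, 200, 200, 100.
  1000 → van 1 (new)  [load 1000/1100]
  900 → van 2 (new)  [load 900/1100]
  900 → van 3 (new)  [load 900/1100]
  800 → van 4 (new)  [load 800/1100]
  600 → van 5 (new)  [load 600/1100]
  500 → van 5  [load 1100/1100]
  300 → van 4  [load 1100/1100]
  300 → van 6 (new)  [load 300/1100]
  200 → van 2  [load 1100/1100]
  200 → van 3  [load 1100/1100]
  100 → van 1  [load 1100/1100]
6 vans opened.

6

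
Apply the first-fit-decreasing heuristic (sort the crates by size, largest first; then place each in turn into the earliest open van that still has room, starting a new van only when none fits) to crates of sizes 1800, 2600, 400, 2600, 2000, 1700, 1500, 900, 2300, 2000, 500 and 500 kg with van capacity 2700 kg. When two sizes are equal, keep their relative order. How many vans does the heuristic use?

Sorted descending: 2600, 2600, 2300, 2000, 2000, 1800, 1700, 1500, 900, 500, 500, 400.
  2600 → van 1 (new)  [load 2600/2700]
  2600 → van 2 (new)  [load 2600/2700]
  2300 → van 3 (new)  [load 2300/2700]
  2000 → van 4 (new)  [load 2000/2700]
  2000 → van 5 (new)  [load 2000/2700]
  1800 → van 6 (new)  [load 1800/2700]
  1700 → van 7 (new)  [load 1700/2700]
  1500 → van 8 (new)  [load 1500/2700]
  900 → van 6  [load 2700/2700]
  500 → van 4  [load 2500/2700]
  500 → van 5  [load 2500/2700]
  400 → van 3  [load 2700/2700]
8 vans opened.

8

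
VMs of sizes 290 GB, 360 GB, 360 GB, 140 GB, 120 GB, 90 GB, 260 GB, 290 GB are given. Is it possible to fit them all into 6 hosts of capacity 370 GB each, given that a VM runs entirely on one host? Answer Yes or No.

Yes

A valid assignment using 6 hosts:
  host 1: 360 = 360
  host 2: 360 = 360
  host 3: 290 = 290
  host 4: 290 = 290
  host 5: 260 + 90 = 350
  host 6: 140 + 120 = 260
Every load is within 370 GB, so 6 hosts suffice.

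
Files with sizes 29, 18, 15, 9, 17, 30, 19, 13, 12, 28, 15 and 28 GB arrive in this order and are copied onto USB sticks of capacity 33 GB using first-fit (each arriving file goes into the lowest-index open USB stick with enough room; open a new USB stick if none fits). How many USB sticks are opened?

  29 → USB stick 1 (new)  [load 29/33]
  18 → USB stick 2 (new)  [load 18/33]
  15 → USB stick 2  [load 33/33]
  9 → USB stick 3 (new)  [load 9/33]
  17 → USB stick 3  [load 26/33]
  30 → USB stick 4 (new)  [load 30/33]
  19 → USB stick 5 (new)  [load 19/33]
  13 → USB stick 5  [load 32/33]
  12 → USB stick 6 (new)  [load 12/33]
  28 → USB stick 7 (new)  [load 28/33]
  15 → USB stick 6  [load 27/33]
  28 → USB stick 8 (new)  [load 28/33]
8 USB sticks opened.

8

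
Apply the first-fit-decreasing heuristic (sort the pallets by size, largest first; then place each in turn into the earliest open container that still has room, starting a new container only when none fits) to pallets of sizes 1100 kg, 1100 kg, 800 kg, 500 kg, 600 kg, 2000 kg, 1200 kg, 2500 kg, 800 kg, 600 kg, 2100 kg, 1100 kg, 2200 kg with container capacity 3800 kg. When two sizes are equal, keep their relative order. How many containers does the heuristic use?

Sorted descending: 2500, 2200, 2100, 2000, 1200, 1100, 1100, 1100, 800, 800, 600, 600, 500.
  2500 → container 1 (new)  [load 2500/3800]
  2200 → container 2 (new)  [load 2200/3800]
  2100 → container 3 (new)  [load 2100/3800]
  2000 → container 4 (new)  [load 2000/3800]
  1200 → container 1  [load 3700/3800]
  1100 → container 2  [load 3300/3800]
  1100 → container 3  [load 3200/3800]
  1100 → container 4  [load 3100/3800]
  800 → container 5 (new)  [load 800/3800]
  800 → container 5  [load 1600/3800]
  600 → container 3  [load 3800/3800]
  600 → container 4  [load 3700/3800]
  500 → container 2  [load 3800/3800]
5 containers opened.

5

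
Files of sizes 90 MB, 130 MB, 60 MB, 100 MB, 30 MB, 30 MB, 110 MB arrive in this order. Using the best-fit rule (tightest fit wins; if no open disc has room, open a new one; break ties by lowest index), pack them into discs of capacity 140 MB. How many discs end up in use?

  90 → disc 1 (new)  [load 90/140]
  130 → disc 2 (new)  [load 130/140]
  60 → disc 3 (new)  [load 60/140]
  100 → disc 4 (new)  [load 100/140]
  30 → disc 4  [load 130/140]
  30 → disc 1  [load 120/140]
  110 → disc 5 (new)  [load 110/140]
5 discs opened.

5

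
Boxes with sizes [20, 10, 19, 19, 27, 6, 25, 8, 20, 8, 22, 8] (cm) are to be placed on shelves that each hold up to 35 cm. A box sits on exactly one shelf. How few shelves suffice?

7

Total = 27 + 25 + 22 + 20 + 20 + 19 + 19 + 10 + 8 + 8 + 8 + 6 = 192 cm.
Lower bound: ⌈192/35⌉ = 6 shelves.
Also, 7 boxes each exceed 35/2 cm, and no two of those can share a shelf, so at least 7 shelves are needed.
A packing using 7 shelves:
  shelf 1: 27 + 8 = 35
  shelf 2: 25 + 10 = 35
  shelf 3: 22 + 8 = 30
  shelf 4: 20 + 8 + 6 = 34
  shelf 5: 20 = 20
  shelf 6: 19 = 19
  shelf 7: 19 = 19
This matches the lower bound, so 7 is optimal.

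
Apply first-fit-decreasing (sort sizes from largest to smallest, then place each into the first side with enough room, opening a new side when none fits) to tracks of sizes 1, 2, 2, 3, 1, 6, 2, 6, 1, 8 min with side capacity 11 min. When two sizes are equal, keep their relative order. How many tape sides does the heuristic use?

Sorted descending: 8, 6, 6, 3, 2, 2, 2, 1, 1, 1.
  8 → side 1 (new)  [load 8/11]
  6 → side 2 (new)  [load 6/11]
  6 → side 3 (new)  [load 6/11]
  3 → side 1  [load 11/11]
  2 → side 2  [load 8/11]
  2 → side 2  [load 10/11]
  2 → side 3  [load 8/11]
  1 → side 2  [load 11/11]
  1 → side 3  [load 9/11]
  1 → side 3  [load 10/11]
3 tape sides opened.

3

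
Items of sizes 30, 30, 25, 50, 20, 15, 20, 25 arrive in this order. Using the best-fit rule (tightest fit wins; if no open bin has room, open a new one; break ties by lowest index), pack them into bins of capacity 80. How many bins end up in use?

3

  30 → bin 1 (new)  [load 30/80]
  30 → bin 1  [load 60/80]
  25 → bin 2 (new)  [load 25/80]
  50 → bin 2  [load 75/80]
  20 → bin 1  [load 80/80]
  15 → bin 3 (new)  [load 15/80]
  20 → bin 3  [load 35/80]
  25 → bin 3  [load 60/80]
3 bins opened.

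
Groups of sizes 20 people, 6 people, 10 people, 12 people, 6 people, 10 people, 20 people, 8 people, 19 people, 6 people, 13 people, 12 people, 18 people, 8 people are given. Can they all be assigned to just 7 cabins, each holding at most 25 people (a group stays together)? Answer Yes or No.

Total = 168 people; ⌈168/25⌉ = 7.
The bound of 7 does not rule out 7, but exhaustive search shows no assignment into 7 cabins of capacity 25 people exists — the minimum is 8.

No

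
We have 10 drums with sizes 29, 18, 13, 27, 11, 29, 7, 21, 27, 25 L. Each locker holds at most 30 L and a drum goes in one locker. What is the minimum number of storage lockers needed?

8

Total = 29 + 29 + 27 + 27 + 25 + 21 + 18 + 13 + 11 + 7 = 207 L.
Lower bound: ⌈207/30⌉ = 7 storage lockers.
A packing using 8 storage lockers:
  locker 1: 29 = 29
  locker 2: 29 = 29
  locker 3: 27 = 27
  locker 4: 27 = 27
  locker 5: 25 = 25
  locker 6: 21 + 7 = 28
  locker 7: 18 + 11 = 29
  locker 8: 13 = 13
No arrangement into 7 storage lockers stays within capacity, so 8 is optimal.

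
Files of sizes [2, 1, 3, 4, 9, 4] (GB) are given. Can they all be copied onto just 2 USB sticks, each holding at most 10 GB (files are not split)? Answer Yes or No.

No

Total = 23 GB; ⌈23/10⌉ = 3.
At least 3 USB sticks are required, but only 2 are allowed.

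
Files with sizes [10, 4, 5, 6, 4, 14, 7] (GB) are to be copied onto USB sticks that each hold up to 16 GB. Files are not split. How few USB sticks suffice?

Total = 14 + 10 + 7 + 6 + 5 + 4 + 4 = 50 GB.
Lower bound: ⌈50/16⌉ = 4 USB sticks.
A packing using 4 USB sticks:
  USB stick 1: 14 = 14
  USB stick 2: 10 + 6 = 16
  USB stick 3: 7 + 5 + 4 = 16
  USB stick 4: 4 = 4
This matches the lower bound, so 4 is optimal.

4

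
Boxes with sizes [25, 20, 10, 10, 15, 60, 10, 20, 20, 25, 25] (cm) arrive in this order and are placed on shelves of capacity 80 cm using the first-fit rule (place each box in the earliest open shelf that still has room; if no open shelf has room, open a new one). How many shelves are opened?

4

  25 → shelf 1 (new)  [load 25/80]
  20 → shelf 1  [load 45/80]
  10 → shelf 1  [load 55/80]
  10 → shelf 1  [load 65/80]
  15 → shelf 1  [load 80/80]
  60 → shelf 2 (new)  [load 60/80]
  10 → shelf 2  [load 70/80]
  20 → shelf 3 (new)  [load 20/80]
  20 → shelf 3  [load 40/80]
  25 → shelf 3  [load 65/80]
  25 → shelf 4 (new)  [load 25/80]
4 shelves opened.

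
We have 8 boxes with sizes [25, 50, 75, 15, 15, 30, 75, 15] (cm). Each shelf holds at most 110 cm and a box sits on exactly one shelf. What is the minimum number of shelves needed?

Total = 75 + 75 + 50 + 30 + 25 + 15 + 15 + 15 = 300 cm.
Lower bound: ⌈300/110⌉ = 3 shelves.
A packing using 3 shelves:
  shelf 1: 75 + 30 = 105
  shelf 2: 75 + 25 = 100
  shelf 3: 50 + 15 + 15 + 15 = 95
This matches the lower bound, so 3 is optimal.

3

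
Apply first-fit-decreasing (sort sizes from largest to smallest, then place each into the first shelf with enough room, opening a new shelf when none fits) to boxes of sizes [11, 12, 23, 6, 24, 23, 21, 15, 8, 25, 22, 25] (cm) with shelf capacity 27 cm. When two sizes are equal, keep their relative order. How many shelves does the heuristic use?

9

Sorted descending: 25, 25, 24, 23, 23, 22, 21, 15, 12, 11, 8, 6.
  25 → shelf 1 (new)  [load 25/27]
  25 → shelf 2 (new)  [load 25/27]
  24 → shelf 3 (new)  [load 24/27]
  23 → shelf 4 (new)  [load 23/27]
  23 → shelf 5 (new)  [load 23/27]
  22 → shelf 6 (new)  [load 22/27]
  21 → shelf 7 (new)  [load 21/27]
  15 → shelf 8 (new)  [load 15/27]
  12 → shelf 8  [load 27/27]
  11 → shelf 9 (new)  [load 11/27]
  8 → shelf 9  [load 19/27]
  6 → shelf 7  [load 27/27]
9 shelves opened.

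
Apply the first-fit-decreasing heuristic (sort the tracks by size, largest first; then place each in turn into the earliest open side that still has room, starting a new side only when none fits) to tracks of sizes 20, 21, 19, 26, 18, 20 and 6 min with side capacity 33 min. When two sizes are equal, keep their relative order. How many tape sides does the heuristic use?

Sorted descending: 26, 21, 20, 20, 19, 18, 6.
  26 → side 1 (new)  [load 26/33]
  21 → side 2 (new)  [load 21/33]
  20 → side 3 (new)  [load 20/33]
  20 → side 4 (new)  [load 20/33]
  19 → side 5 (new)  [load 19/33]
  18 → side 6 (new)  [load 18/33]
  6 → side 1  [load 32/33]
6 tape sides opened.

6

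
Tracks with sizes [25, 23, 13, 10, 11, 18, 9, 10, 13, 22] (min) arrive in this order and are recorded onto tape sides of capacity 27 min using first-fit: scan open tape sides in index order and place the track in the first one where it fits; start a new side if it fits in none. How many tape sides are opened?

7

  25 → side 1 (new)  [load 25/27]
  23 → side 2 (new)  [load 23/27]
  13 → side 3 (new)  [load 13/27]
  10 → side 3  [load 23/27]
  11 → side 4 (new)  [load 11/27]
  18 → side 5 (new)  [load 18/27]
  9 → side 4  [load 20/27]
  10 → side 6 (new)  [load 10/27]
  13 → side 6  [load 23/27]
  22 → side 7 (new)  [load 22/27]
7 tape sides opened.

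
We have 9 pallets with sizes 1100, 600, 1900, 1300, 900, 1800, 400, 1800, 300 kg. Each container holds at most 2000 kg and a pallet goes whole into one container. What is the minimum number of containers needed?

6

Total = 1900 + 1800 + 1800 + 1300 + 1100 + 900 + 600 + 400 + 300 = 10100 kg.
Lower bound: ⌈10100/2000⌉ = 6 containers.
A packing using 6 containers:
  container 1: 1900 = 1900
  container 2: 1800 = 1800
  container 3: 1800 = 1800
  container 4: 1300 + 600 = 1900
  container 5: 1100 + 900 = 2000
  container 6: 400 + 300 = 700
This matches the lower bound, so 6 is optimal.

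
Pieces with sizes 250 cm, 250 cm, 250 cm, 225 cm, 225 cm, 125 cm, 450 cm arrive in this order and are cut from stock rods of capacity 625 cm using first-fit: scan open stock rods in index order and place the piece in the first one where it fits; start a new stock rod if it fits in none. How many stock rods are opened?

4

  250 → stock rod 1 (new)  [load 250/625]
  250 → stock rod 1  [load 500/625]
  250 → stock rod 2 (new)  [load 250/625]
  225 → stock rod 2  [load 475/625]
  225 → stock rod 3 (new)  [load 225/625]
  125 → stock rod 1  [load 625/625]
  450 → stock rod 4 (new)  [load 450/625]
4 stock rods opened.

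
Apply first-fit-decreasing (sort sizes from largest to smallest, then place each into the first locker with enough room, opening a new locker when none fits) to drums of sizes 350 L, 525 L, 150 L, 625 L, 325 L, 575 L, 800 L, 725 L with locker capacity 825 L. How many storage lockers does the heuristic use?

6

Sorted descending: 800, 725, 625, 575, 525, 350, 325, 150.
  800 → locker 1 (new)  [load 800/825]
  725 → locker 2 (new)  [load 725/825]
  625 → locker 3 (new)  [load 625/825]
  575 → locker 4 (new)  [load 575/825]
  525 → locker 5 (new)  [load 525/825]
  350 → locker 6 (new)  [load 350/825]
  325 → locker 6  [load 675/825]
  150 → locker 3  [load 775/825]
6 storage lockers opened.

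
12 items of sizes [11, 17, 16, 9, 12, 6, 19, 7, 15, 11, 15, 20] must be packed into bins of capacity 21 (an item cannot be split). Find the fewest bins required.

9

Total = 20 + 19 + 17 + 16 + 15 + 15 + 12 + 11 + 11 + 9 + 7 + 6 = 158.
Lower bound: ⌈158/21⌉ = 8 bins.
Also, 9 items each exceed 21/2, and no two of those can share a bin, so at least 9 bins are needed.
A packing using 9 bins:
  bin 1: 20 = 20
  bin 2: 19 = 19
  bin 3: 17 = 17
  bin 4: 16 = 16
  bin 5: 15 + 6 = 21
  bin 6: 15 = 15
  bin 7: 12 + 9 = 21
  bin 8: 11 + 7 = 18
  bin 9: 11 = 11
This matches the lower bound, so 9 is optimal.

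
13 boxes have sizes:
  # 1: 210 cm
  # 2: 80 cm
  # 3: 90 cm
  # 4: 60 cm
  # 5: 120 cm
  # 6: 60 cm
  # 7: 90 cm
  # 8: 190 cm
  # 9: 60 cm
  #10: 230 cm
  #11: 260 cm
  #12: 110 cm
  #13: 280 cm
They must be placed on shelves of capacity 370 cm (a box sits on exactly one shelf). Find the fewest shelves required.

Total = 280 + 260 + 230 + 210 + 190 + 120 + 110 + 90 + 90 + 80 + 60 + 60 + 60 = 1840 cm.
Lower bound: ⌈1840/370⌉ = 5 shelves.
A packing using 5 shelves:
  shelf 1: 280 + 90 = 370
  shelf 2: 260 + 110 = 370
  shelf 3: 230 + 80 + 60 = 370
  shelf 4: 210 + 90 + 60 = 360
  shelf 5: 190 + 120 + 60 = 370
This matches the lower bound, so 5 is optimal.

5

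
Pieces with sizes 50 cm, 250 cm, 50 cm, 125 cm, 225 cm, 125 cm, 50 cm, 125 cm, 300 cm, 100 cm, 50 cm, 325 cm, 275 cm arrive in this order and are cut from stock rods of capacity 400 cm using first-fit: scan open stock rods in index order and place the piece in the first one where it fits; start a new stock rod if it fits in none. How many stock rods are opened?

6

  50 → stock rod 1 (new)  [load 50/400]
  250 → stock rod 1  [load 300/400]
  50 → stock rod 1  [load 350/400]
  125 → stock rod 2 (new)  [load 125/400]
  225 → stock rod 2  [load 350/400]
  125 → stock rod 3 (new)  [load 125/400]
  50 → stock rod 1  [load 400/400]
  125 → stock rod 3  [load 250/400]
  300 → stock rod 4 (new)  [load 300/400]
  100 → stock rod 3  [load 350/400]
  50 → stock rod 2  [load 400/400]
  325 → stock rod 5 (new)  [load 325/400]
  275 → stock rod 6 (new)  [load 275/400]
6 stock rods opened.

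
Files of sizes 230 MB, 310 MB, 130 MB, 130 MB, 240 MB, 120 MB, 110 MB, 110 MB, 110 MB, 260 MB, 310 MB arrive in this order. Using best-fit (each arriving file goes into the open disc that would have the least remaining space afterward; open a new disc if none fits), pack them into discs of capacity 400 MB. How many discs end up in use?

  230 → disc 1 (new)  [load 230/400]
  310 → disc 2 (new)  [load 310/400]
  130 → disc 1  [load 360/400]
  130 → disc 3 (new)  [load 130/400]
  240 → disc 3  [load 370/400]
  120 → disc 4 (new)  [load 120/400]
  110 → disc 4  [load 230/400]
  110 → disc 4  [load 340/400]
  110 → disc 5 (new)  [load 110/400]
  260 → disc 5  [load 370/400]
  310 → disc 6 (new)  [load 310/400]
6 discs opened.

6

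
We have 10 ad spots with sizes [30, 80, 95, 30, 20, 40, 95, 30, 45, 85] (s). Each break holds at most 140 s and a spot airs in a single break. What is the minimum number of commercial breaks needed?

Total = 95 + 95 + 85 + 80 + 45 + 40 + 30 + 30 + 30 + 20 = 550 s.
Lower bound: ⌈550/140⌉ = 4 commercial breaks.
A packing using 4 commercial breaks:
  break 1: 95 + 45 = 140
  break 2: 95 + 40 = 135
  break 3: 85 + 30 + 20 = 135
  break 4: 80 + 30 + 30 = 140
This matches the lower bound, so 4 is optimal.

4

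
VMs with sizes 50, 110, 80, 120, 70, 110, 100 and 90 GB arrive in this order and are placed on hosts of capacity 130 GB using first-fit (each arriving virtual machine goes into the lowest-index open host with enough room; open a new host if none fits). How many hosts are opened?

7

  50 → host 1 (new)  [load 50/130]
  110 → host 2 (new)  [load 110/130]
  80 → host 1  [load 130/130]
  120 → host 3 (new)  [load 120/130]
  70 → host 4 (new)  [load 70/130]
  110 → host 5 (new)  [load 110/130]
  100 → host 6 (new)  [load 100/130]
  90 → host 7 (new)  [load 90/130]
7 hosts opened.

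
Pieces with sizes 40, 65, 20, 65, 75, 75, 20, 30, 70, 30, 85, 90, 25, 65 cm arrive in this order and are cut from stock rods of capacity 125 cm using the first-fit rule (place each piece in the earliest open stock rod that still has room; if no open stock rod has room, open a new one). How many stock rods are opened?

  40 → stock rod 1 (new)  [load 40/125]
  65 → stock rod 1  [load 105/125]
  20 → stock rod 1  [load 125/125]
  65 → stock rod 2 (new)  [load 65/125]
  75 → stock rod 3 (new)  [load 75/125]
  75 → stock rod 4 (new)  [load 75/125]
  20 → stock rod 2  [load 85/125]
  30 → stock rod 2  [load 115/125]
  70 → stock rod 5 (new)  [load 70/125]
  30 → stock rod 3  [load 105/125]
  85 → stock rod 6 (new)  [load 85/125]
  90 → stock rod 7 (new)  [load 90/125]
  25 → stock rod 4  [load 100/125]
  65 → stock rod 8 (new)  [load 65/125]
8 stock rods opened.

8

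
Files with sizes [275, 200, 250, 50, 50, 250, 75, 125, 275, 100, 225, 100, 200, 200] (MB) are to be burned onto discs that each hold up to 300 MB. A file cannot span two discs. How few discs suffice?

Total = 275 + 275 + 250 + 250 + 225 + 200 + 200 + 200 + 125 + 100 + 100 + 75 + 50 + 50 = 2375 MB.
Lower bound: ⌈2375/300⌉ = 8 discs.
A packing using 9 discs:
  disc 1: 275 = 275
  disc 2: 275 = 275
  disc 3: 250 + 50 = 300
  disc 4: 250 + 50 = 300
  disc 5: 225 + 75 = 300
  disc 6: 200 + 100 = 300
  disc 7: 200 + 100 = 300
  disc 8: 200 = 200
  disc 9: 125 = 125
No arrangement into 8 discs stays within capacity, so 9 is optimal.

9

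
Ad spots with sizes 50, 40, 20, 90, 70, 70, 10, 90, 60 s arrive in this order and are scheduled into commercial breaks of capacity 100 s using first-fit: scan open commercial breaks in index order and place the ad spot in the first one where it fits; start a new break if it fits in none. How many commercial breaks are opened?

  50 → break 1 (new)  [load 50/100]
  40 → break 1  [load 90/100]
  20 → break 2 (new)  [load 20/100]
  90 → break 3 (new)  [load 90/100]
  70 → break 2  [load 90/100]
  70 → break 4 (new)  [load 70/100]
  10 → break 1  [load 100/100]
  90 → break 5 (new)  [load 90/100]
  60 → break 6 (new)  [load 60/100]
6 commercial breaks opened.

6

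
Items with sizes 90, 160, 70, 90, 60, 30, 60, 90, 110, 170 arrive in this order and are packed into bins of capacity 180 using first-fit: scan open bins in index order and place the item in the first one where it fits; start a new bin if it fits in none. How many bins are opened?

  90 → bin 1 (new)  [load 90/180]
  160 → bin 2 (new)  [load 160/180]
  70 → bin 1  [load 160/180]
  90 → bin 3 (new)  [load 90/180]
  60 → bin 3  [load 150/180]
  30 → bin 3  [load 180/180]
  60 → bin 4 (new)  [load 60/180]
  90 → bin 4  [load 150/180]
  110 → bin 5 (new)  [load 110/180]
  170 → bin 6 (new)  [load 170/180]
6 bins opened.

6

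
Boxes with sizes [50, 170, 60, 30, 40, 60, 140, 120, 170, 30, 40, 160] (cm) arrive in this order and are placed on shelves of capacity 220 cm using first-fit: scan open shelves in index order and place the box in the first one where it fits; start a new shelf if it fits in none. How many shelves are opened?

6

  50 → shelf 1 (new)  [load 50/220]
  170 → shelf 1  [load 220/220]
  60 → shelf 2 (new)  [load 60/220]
  30 → shelf 2  [load 90/220]
  40 → shelf 2  [load 130/220]
  60 → shelf 2  [load 190/220]
  140 → shelf 3 (new)  [load 140/220]
  120 → shelf 4 (new)  [load 120/220]
  170 → shelf 5 (new)  [load 170/220]
  30 → shelf 2  [load 220/220]
  40 → shelf 3  [load 180/220]
  160 → shelf 6 (new)  [load 160/220]
6 shelves opened.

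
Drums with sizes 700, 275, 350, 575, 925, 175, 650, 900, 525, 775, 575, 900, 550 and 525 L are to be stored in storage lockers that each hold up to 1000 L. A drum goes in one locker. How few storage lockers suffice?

11

Total = 925 + 900 + 900 + 775 + 700 + 650 + 575 + 575 + 550 + 525 + 525 + 350 + 275 + 175 = 8400 L.
Lower bound: ⌈8400/1000⌉ = 9 storage lockers.
Also, 11 drums each exceed 500 L, and no two of those can share a locker, so at least 11 storage lockers are needed.
A packing using 11 storage lockers:
  locker 1: 925 = 925
  locker 2: 900 = 900
  locker 3: 900 = 900
  locker 4: 775 + 175 = 950
  locker 5: 700 + 275 = 975
  locker 6: 650 + 350 = 1000
  locker 7: 575 = 575
  locker 8: 575 = 575
  locker 9: 550 = 550
  locker 10: 525 = 525
  locker 11: 525 = 525
This matches the lower bound, so 11 is optimal.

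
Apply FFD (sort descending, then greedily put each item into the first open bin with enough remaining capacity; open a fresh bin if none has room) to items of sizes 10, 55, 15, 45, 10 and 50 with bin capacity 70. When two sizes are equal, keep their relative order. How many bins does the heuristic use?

3

Sorted descending: 55, 50, 45, 15, 10, 10.
  55 → bin 1 (new)  [load 55/70]
  50 → bin 2 (new)  [load 50/70]
  45 → bin 3 (new)  [load 45/70]
  15 → bin 1  [load 70/70]
  10 → bin 2  [load 60/70]
  10 → bin 2  [load 70/70]
3 bins opened.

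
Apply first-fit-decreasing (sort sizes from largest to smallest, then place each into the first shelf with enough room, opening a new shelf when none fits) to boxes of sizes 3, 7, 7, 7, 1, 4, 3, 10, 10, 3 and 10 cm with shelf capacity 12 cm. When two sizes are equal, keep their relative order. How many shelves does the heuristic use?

Sorted descending: 10, 10, 10, 7, 7, 7, 4, 3, 3, 3, 1.
  10 → shelf 1 (new)  [load 10/12]
  10 → shelf 2 (new)  [load 10/12]
  10 → shelf 3 (new)  [load 10/12]
  7 → shelf 4 (new)  [load 7/12]
  7 → shelf 5 (new)  [load 7/12]
  7 → shelf 6 (new)  [load 7/12]
  4 → shelf 4  [load 11/12]
  3 → shelf 5  [load 10/12]
  3 → shelf 6  [load 10/12]
  3 → shelf 7 (new)  [load 3/12]
  1 → shelf 1  [load 11/12]
7 shelves opened.

7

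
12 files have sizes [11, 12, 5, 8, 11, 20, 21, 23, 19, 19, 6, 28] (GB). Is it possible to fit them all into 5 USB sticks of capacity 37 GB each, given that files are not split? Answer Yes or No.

No

Total = 183 GB; ⌈183/37⌉ = 5.
6 files each exceed half the capacity and cannot share a USB stick, forcing at least 6 USB sticks.
At least 6 USB sticks are required, but only 5 are allowed.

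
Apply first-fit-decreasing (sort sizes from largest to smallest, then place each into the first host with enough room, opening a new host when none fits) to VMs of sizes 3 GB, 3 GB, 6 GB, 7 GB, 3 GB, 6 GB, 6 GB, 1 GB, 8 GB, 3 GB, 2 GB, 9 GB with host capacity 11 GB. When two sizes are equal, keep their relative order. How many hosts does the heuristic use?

6

Sorted descending: 9, 8, 7, 6, 6, 6, 3, 3, 3, 3, 2, 1.
  9 → host 1 (new)  [load 9/11]
  8 → host 2 (new)  [load 8/11]
  7 → host 3 (new)  [load 7/11]
  6 → host 4 (new)  [load 6/11]
  6 → host 5 (new)  [load 6/11]
  6 → host 6 (new)  [load 6/11]
  3 → host 2  [load 11/11]
  3 → host 3  [load 10/11]
  3 → host 4  [load 9/11]
  3 → host 5  [load 9/11]
  2 → host 1  [load 11/11]
  1 → host 3  [load 11/11]
6 hosts opened.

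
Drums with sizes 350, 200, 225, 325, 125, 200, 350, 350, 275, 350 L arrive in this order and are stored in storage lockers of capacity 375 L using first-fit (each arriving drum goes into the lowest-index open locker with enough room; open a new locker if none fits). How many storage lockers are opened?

  350 → locker 1 (new)  [load 350/375]
  200 → locker 2 (new)  [load 200/375]
  225 → locker 3 (new)  [load 225/375]
  325 → locker 4 (new)  [load 325/375]
  125 → locker 2  [load 325/375]
  200 → locker 5 (new)  [load 200/375]
  350 → locker 6 (new)  [load 350/375]
  350 → locker 7 (new)  [load 350/375]
  275 → locker 8 (new)  [load 275/375]
  350 → locker 9 (new)  [load 350/375]
9 storage lockers opened.

9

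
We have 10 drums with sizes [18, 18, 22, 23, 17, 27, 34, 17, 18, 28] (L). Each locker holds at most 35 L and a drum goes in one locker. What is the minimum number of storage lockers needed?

8

Total = 34 + 28 + 27 + 23 + 22 + 18 + 18 + 18 + 17 + 17 = 222 L.
Lower bound: ⌈222/35⌉ = 7 storage lockers.
Also, 8 drums each exceed 35/2 L, and no two of those can share a locker, so at least 8 storage lockers are needed.
A packing using 8 storage lockers:
  locker 1: 34 = 34
  locker 2: 28 = 28
  locker 3: 27 = 27
  locker 4: 23 = 23
  locker 5: 22 = 22
  locker 6: 18 + 17 = 35
  locker 7: 18 + 17 = 35
  locker 8: 18 = 18
This matches the lower bound, so 8 is optimal.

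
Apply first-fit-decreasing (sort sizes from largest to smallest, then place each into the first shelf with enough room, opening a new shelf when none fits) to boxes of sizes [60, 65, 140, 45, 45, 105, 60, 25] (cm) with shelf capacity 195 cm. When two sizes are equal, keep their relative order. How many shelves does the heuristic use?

3

Sorted descending: 140, 105, 65, 60, 60, 45, 45, 25.
  140 → shelf 1 (new)  [load 140/195]
  105 → shelf 2 (new)  [load 105/195]
  65 → shelf 2  [load 170/195]
  60 → shelf 3 (new)  [load 60/195]
  60 → shelf 3  [load 120/195]
  45 → shelf 1  [load 185/195]
  45 → shelf 3  [load 165/195]
  25 → shelf 2  [load 195/195]
3 shelves opened.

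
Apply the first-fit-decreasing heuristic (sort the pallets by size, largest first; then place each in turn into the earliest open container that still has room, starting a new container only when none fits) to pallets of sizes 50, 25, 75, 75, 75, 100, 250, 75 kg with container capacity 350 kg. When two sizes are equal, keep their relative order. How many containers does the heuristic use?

3

Sorted descending: 250, 100, 75, 75, 75, 75, 50, 25.
  250 → container 1 (new)  [load 250/350]
  100 → container 1  [load 350/350]
  75 → container 2 (new)  [load 75/350]
  75 → container 2  [load 150/350]
  75 → container 2  [load 225/350]
  75 → container 2  [load 300/350]
  50 → container 2  [load 350/350]
  25 → container 3 (new)  [load 25/350]
3 containers opened.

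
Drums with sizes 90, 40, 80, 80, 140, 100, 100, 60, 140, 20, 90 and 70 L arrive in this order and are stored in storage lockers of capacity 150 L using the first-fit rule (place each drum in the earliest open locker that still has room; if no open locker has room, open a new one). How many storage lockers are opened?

8

  90 → locker 1 (new)  [load 90/150]
  40 → locker 1  [load 130/150]
  80 → locker 2 (new)  [load 80/150]
  80 → locker 3 (new)  [load 80/150]
  140 → locker 4 (new)  [load 140/150]
  100 → locker 5 (new)  [load 100/150]
  100 → locker 6 (new)  [load 100/150]
  60 → locker 2  [load 140/150]
  140 → locker 7 (new)  [load 140/150]
  20 → locker 1  [load 150/150]
  90 → locker 8 (new)  [load 90/150]
  70 → locker 3  [load 150/150]
8 storage lockers opened.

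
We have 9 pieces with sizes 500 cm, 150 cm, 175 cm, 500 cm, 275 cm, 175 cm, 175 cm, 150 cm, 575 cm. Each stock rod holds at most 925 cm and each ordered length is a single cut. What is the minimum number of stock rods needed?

Total = 575 + 500 + 500 + 275 + 175 + 175 + 175 + 150 + 150 = 2675 cm.
Lower bound: ⌈2675/925⌉ = 3 stock rods.
A packing using 3 stock rods:
  stock rod 1: 575 + 175 + 175 = 925
  stock rod 2: 500 + 275 + 150 = 925
  stock rod 3: 500 + 175 + 150 = 825
This matches the lower bound, so 3 is optimal.

3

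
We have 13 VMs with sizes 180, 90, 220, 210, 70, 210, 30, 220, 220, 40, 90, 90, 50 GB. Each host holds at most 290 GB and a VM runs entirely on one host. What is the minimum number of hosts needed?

Total = 220 + 220 + 220 + 210 + 210 + 180 + 90 + 90 + 90 + 70 + 50 + 40 + 30 = 1720 GB.
Lower bound: ⌈1720/290⌉ = 6 hosts.
A packing using 7 hosts:
  host 1: 220 + 70 = 290
  host 2: 220 + 50 = 270
  host 3: 220 + 40 + 30 = 290
  host 4: 210 = 210
  host 5: 210 = 210
  host 6: 180 + 90 = 270
  host 7: 90 + 90 = 180
No arrangement into 6 hosts stays within capacity, so 7 is optimal.

7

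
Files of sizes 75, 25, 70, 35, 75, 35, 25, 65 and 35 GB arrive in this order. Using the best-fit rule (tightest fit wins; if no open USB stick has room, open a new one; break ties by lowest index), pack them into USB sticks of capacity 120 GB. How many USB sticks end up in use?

5

  75 → USB stick 1 (new)  [load 75/120]
  25 → USB stick 1  [load 100/120]
  70 → USB stick 2 (new)  [load 70/120]
  35 → USB stick 2  [load 105/120]
  75 → USB stick 3 (new)  [load 75/120]
  35 → USB stick 3  [load 110/120]
  25 → USB stick 4 (new)  [load 25/120]
  65 → USB stick 4  [load 90/120]
  35 → USB stick 5 (new)  [load 35/120]
5 USB sticks opened.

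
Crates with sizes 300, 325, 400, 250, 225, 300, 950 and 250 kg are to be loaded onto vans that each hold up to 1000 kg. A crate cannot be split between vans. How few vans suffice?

4

Total = 950 + 400 + 325 + 300 + 300 + 250 + 250 + 225 = 3000 kg.
Lower bound: ⌈3000/1000⌉ = 3 vans.
A packing using 4 vans:
  van 1: 950 = 950
  van 2: 400 + 325 + 250 = 975
  van 3: 300 + 300 + 250 = 850
  van 4: 225 = 225
No arrangement into 3 vans stays within capacity, so 4 is optimal.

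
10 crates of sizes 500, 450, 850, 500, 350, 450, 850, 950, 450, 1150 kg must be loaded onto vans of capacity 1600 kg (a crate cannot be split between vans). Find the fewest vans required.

5

Total = 1150 + 950 + 850 + 850 + 500 + 500 + 450 + 450 + 450 + 350 = 6500 kg.
Lower bound: ⌈6500/1600⌉ = 5 vans.
A packing using 5 vans:
  van 1: 1150 + 450 = 1600
  van 2: 950 + 500 = 1450
  van 3: 850 + 500 = 1350
  van 4: 850 + 450 = 1300
  van 5: 450 + 350 = 800
This matches the lower bound, so 5 is optimal.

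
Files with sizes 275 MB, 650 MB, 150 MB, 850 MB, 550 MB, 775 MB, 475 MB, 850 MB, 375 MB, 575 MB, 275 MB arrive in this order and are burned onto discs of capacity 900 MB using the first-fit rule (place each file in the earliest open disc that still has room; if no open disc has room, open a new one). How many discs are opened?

8

  275 → disc 1 (new)  [load 275/900]
  650 → disc 2 (new)  [load 650/900]
  150 → disc 1  [load 425/900]
  850 → disc 3 (new)  [load 850/900]
  550 → disc 4 (new)  [load 550/900]
  775 → disc 5 (new)  [load 775/900]
  475 → disc 1  [load 900/900]
  850 → disc 6 (new)  [load 850/900]
  375 → disc 7 (new)  [load 375/900]
  575 → disc 8 (new)  [load 575/900]
  275 → disc 4  [load 825/900]
8 discs opened.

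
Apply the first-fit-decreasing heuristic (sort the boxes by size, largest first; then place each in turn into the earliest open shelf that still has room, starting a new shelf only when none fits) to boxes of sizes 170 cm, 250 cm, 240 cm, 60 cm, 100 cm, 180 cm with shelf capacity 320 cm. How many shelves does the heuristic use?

4

Sorted descending: 250, 240, 180, 170, 100, 60.
  250 → shelf 1 (new)  [load 250/320]
  240 → shelf 2 (new)  [load 240/320]
  180 → shelf 3 (new)  [load 180/320]
  170 → shelf 4 (new)  [load 170/320]
  100 → shelf 3  [load 280/320]
  60 → shelf 1  [load 310/320]
4 shelves opened.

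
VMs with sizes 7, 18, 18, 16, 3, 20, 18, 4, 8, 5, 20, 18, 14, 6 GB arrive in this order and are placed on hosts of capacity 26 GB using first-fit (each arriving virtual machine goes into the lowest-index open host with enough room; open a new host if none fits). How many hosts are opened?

  7 → host 1 (new)  [load 7/26]
  18 → host 1  [load 25/26]
  18 → host 2 (new)  [load 18/26]
  16 → host 3 (new)  [load 16/26]
  3 → host 2  [load 21/26]
  20 → host 4 (new)  [load 20/26]
  18 → host 5 (new)  [load 18/26]
  4 → host 2  [load 25/26]
  8 → host 3  [load 24/26]
  5 → host 4  [load 25/26]
  20 → host 6 (new)  [load 20/26]
  18 → host 7 (new)  [load 18/26]
  14 → host 8 (new)  [load 14/26]
  6 → host 5  [load 24/26]
8 hosts opened.

8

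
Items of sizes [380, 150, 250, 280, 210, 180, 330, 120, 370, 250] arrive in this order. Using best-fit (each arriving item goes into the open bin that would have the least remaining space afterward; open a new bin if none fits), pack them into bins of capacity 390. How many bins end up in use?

8

  380 → bin 1 (new)  [load 380/390]
  150 → bin 2 (new)  [load 150/390]
  250 → bin 3 (new)  [load 250/390]
  280 → bin 4 (new)  [load 280/390]
  210 → bin 2  [load 360/390]
  180 → bin 5 (new)  [load 180/390]
  330 → bin 6 (new)  [load 330/390]
  120 → bin 3  [load 370/390]
  370 → bin 7 (new)  [load 370/390]
  250 → bin 8 (new)  [load 250/390]
8 bins opened.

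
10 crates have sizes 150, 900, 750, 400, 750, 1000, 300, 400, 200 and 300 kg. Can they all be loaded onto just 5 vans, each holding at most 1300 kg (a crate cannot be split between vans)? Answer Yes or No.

Yes

A valid assignment using 4 vans:
  van 1: 1000 + 300 = 1300
  van 2: 900 + 400 = 1300
  van 3: 750 + 400 + 150 = 1300
  van 4: 750 + 300 + 200 = 1250
That uses only 4 ≤ 5, so 5 vans are enough.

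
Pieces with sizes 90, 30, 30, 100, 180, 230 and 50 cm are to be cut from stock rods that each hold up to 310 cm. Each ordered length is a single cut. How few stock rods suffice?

Total = 230 + 180 + 100 + 90 + 50 + 30 + 30 = 710 cm.
Lower bound: ⌈710/310⌉ = 3 stock rods.
A packing using 3 stock rods:
  stock rod 1: 230 + 50 + 30 = 310
  stock rod 2: 180 + 100 + 30 = 310
  stock rod 3: 90 = 90
This matches the lower bound, so 3 is optimal.

3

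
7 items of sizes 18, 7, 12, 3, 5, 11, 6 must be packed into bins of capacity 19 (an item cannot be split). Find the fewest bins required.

4

Total = 18 + 12 + 11 + 7 + 6 + 5 + 3 = 62.
Lower bound: ⌈62/19⌉ = 4 bins.
A packing using 4 bins:
  bin 1: 18 = 18
  bin 2: 12 + 7 = 19
  bin 3: 11 + 6 = 17
  bin 4: 5 + 3 = 8
This matches the lower bound, so 4 is optimal.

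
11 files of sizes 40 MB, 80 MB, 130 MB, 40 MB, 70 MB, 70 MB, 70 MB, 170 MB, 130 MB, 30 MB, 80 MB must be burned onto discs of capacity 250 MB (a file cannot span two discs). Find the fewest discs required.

4

Total = 170 + 130 + 130 + 80 + 80 + 70 + 70 + 70 + 40 + 40 + 30 = 910 MB.
Lower bound: ⌈910/250⌉ = 4 discs.
A packing using 4 discs:
  disc 1: 170 + 80 = 250
  disc 2: 130 + 80 + 40 = 250
  disc 3: 130 + 70 + 40 = 240
  disc 4: 70 + 70 + 30 = 170
This matches the lower bound, so 4 is optimal.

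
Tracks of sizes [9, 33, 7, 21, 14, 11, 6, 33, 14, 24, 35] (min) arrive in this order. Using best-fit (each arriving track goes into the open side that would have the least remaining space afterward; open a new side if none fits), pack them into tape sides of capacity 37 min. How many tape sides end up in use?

7

  9 → side 1 (new)  [load 9/37]
  33 → side 2 (new)  [load 33/37]
  7 → side 1  [load 16/37]
  21 → side 1  [load 37/37]
  14 → side 3 (new)  [load 14/37]
  11 → side 3  [load 25/37]
  6 → side 3  [load 31/37]
  33 → side 4 (new)  [load 33/37]
  14 → side 5 (new)  [load 14/37]
  24 → side 6 (new)  [load 24/37]
  35 → side 7 (new)  [load 35/37]
7 tape sides opened.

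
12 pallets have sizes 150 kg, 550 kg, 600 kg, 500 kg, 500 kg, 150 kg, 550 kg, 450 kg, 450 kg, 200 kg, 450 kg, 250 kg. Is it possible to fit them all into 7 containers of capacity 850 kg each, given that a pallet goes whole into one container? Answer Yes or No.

No

Total = 4800 kg; ⌈4800/850⌉ = 6.
8 pallets each exceed half the capacity and cannot share a container, forcing at least 8 containers.
At least 8 containers are required, but only 7 are allowed.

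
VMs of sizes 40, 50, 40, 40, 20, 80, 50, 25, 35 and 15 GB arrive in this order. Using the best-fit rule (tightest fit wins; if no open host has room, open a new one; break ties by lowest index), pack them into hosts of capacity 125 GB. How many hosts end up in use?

  40 → host 1 (new)  [load 40/125]
  50 → host 1  [load 90/125]
  40 → host 2 (new)  [load 40/125]
  40 → host 2  [load 80/125]
  20 → host 1  [load 110/125]
  80 → host 3 (new)  [load 80/125]
  50 → host 4 (new)  [load 50/125]
  25 → host 2  [load 105/125]
  35 → host 3  [load 115/125]
  15 → host 1  [load 125/125]
4 hosts opened.

4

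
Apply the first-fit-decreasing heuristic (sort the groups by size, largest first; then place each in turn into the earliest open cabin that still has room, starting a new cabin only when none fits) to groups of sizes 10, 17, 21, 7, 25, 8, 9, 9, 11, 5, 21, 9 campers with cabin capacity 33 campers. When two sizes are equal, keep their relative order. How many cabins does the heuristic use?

Sorted descending: 25, 21, 21, 17, 11, 10, 9, 9, 9, 8, 7, 5.
  25 → cabin 1 (new)  [load 25/33]
  21 → cabin 2 (new)  [load 21/33]
  21 → cabin 3 (new)  [load 21/33]
  17 → cabin 4 (new)  [load 17/33]
  11 → cabin 2  [load 32/33]
  10 → cabin 3  [load 31/33]
  9 → cabin 4  [load 26/33]
  9 → cabin 5 (new)  [load 9/33]
  9 → cabin 5  [load 18/33]
  8 → cabin 1  [load 33/33]
  7 → cabin 4  [load 33/33]
  5 → cabin 5  [load 23/33]
5 cabins opened.

5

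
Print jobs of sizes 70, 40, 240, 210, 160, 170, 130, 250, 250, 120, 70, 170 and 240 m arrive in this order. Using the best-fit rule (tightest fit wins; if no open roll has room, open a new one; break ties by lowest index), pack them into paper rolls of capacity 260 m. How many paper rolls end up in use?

  70 → roll 1 (new)  [load 70/260]
  40 → roll 1  [load 110/260]
  240 → roll 2 (new)  [load 240/260]
  210 → roll 3 (new)  [load 210/260]
  160 → roll 4 (new)  [load 160/260]
  170 → roll 5 (new)  [load 170/260]
  130 → roll 1  [load 240/260]
  250 → roll 6 (new)  [load 250/260]
  250 → roll 7 (new)  [load 250/260]
  120 → roll 8 (new)  [load 120/260]
  70 → roll 5  [load 240/260]
  170 → roll 9 (new)  [load 170/260]
  240 → roll 10 (new)  [load 240/260]
10 paper rolls opened.

10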